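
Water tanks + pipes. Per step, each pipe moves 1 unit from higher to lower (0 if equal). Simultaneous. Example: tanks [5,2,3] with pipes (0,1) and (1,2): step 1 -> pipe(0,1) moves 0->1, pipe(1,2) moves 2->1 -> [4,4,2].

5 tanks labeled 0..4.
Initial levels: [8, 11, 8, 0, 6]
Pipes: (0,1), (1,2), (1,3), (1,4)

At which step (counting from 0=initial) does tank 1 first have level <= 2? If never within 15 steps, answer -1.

Answer: -1

Derivation:
Step 1: flows [1->0,1->2,1->3,1->4] -> levels [9 7 9 1 7]
Step 2: flows [0->1,2->1,1->3,1=4] -> levels [8 8 8 2 7]
Step 3: flows [0=1,1=2,1->3,1->4] -> levels [8 6 8 3 8]
Step 4: flows [0->1,2->1,1->3,4->1] -> levels [7 8 7 4 7]
Step 5: flows [1->0,1->2,1->3,1->4] -> levels [8 4 8 5 8]
Step 6: flows [0->1,2->1,3->1,4->1] -> levels [7 8 7 4 7]
  -> period-2 cycle (repeats step 4); tank 1 never drops to <=2
Tank 1 never reaches <=2 within 15 steps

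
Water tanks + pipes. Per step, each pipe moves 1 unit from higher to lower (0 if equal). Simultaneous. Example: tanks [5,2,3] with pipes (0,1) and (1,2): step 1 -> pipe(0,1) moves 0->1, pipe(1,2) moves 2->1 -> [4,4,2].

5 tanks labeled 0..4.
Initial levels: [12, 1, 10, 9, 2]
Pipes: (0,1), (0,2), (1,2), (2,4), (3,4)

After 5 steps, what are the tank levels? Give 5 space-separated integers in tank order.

Answer: 7 7 6 6 8

Derivation:
Step 1: flows [0->1,0->2,2->1,2->4,3->4] -> levels [10 3 9 8 4]
Step 2: flows [0->1,0->2,2->1,2->4,3->4] -> levels [8 5 8 7 6]
Step 3: flows [0->1,0=2,2->1,2->4,3->4] -> levels [7 7 6 6 8]
Step 4: flows [0=1,0->2,1->2,4->2,4->3] -> levels [6 6 9 7 6]
Step 5: flows [0=1,2->0,2->1,2->4,3->4] -> levels [7 7 6 6 8]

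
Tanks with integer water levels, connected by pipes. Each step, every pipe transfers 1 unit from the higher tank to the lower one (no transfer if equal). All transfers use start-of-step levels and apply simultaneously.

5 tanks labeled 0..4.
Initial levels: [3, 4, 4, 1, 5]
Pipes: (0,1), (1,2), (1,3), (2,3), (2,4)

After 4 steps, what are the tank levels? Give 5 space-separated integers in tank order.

Step 1: flows [1->0,1=2,1->3,2->3,4->2] -> levels [4 2 4 3 4]
Step 2: flows [0->1,2->1,3->1,2->3,2=4] -> levels [3 5 2 3 4]
Step 3: flows [1->0,1->2,1->3,3->2,4->2] -> levels [4 2 5 3 3]
Step 4: flows [0->1,2->1,3->1,2->3,2->4] -> levels [3 5 2 3 4]

Answer: 3 5 2 3 4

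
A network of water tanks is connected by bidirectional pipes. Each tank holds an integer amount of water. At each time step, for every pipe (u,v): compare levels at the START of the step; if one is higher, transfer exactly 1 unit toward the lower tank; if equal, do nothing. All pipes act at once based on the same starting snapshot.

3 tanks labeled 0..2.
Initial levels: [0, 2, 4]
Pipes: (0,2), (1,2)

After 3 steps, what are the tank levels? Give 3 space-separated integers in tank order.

Answer: 2 2 2

Derivation:
Step 1: flows [2->0,2->1] -> levels [1 3 2]
Step 2: flows [2->0,1->2] -> levels [2 2 2]
Step 3: flows [0=2,1=2] -> levels [2 2 2]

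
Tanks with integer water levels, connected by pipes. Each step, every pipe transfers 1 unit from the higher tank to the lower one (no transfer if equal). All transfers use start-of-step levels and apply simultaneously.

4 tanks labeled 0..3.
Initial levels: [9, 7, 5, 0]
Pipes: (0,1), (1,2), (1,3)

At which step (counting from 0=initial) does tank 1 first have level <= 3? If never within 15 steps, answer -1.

Answer: 6

Derivation:
Step 1: flows [0->1,1->2,1->3] -> levels [8 6 6 1]
Step 2: flows [0->1,1=2,1->3] -> levels [7 6 6 2]
Step 3: flows [0->1,1=2,1->3] -> levels [6 6 6 3]
Step 4: flows [0=1,1=2,1->3] -> levels [6 5 6 4]
Step 5: flows [0->1,2->1,1->3] -> levels [5 6 5 5]
Step 6: flows [1->0,1->2,1->3] -> levels [6 3 6 6]
Tank 1 first reaches <=3 at step 6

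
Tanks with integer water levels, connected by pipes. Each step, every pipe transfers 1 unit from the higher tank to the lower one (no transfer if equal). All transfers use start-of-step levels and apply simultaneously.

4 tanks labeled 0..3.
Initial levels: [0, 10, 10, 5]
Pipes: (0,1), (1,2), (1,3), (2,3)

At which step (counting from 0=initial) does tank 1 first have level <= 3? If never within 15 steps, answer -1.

Answer: -1

Derivation:
Step 1: flows [1->0,1=2,1->3,2->3] -> levels [1 8 9 7]
Step 2: flows [1->0,2->1,1->3,2->3] -> levels [2 7 7 9]
Step 3: flows [1->0,1=2,3->1,3->2] -> levels [3 7 8 7]
Step 4: flows [1->0,2->1,1=3,2->3] -> levels [4 7 6 8]
Step 5: flows [1->0,1->2,3->1,3->2] -> levels [5 6 8 6]
Step 6: flows [1->0,2->1,1=3,2->3] -> levels [6 6 6 7]
Step 7: flows [0=1,1=2,3->1,3->2] -> levels [6 7 7 5]
Step 8: flows [1->0,1=2,1->3,2->3] -> levels [7 5 6 7]
Step 9: flows [0->1,2->1,3->1,3->2] -> levels [6 8 6 5]
Step 10: flows [1->0,1->2,1->3,2->3] -> levels [7 5 6 7]
  -> period-2 cycle (repeats step 8); tank 1 never drops to <=3
Tank 1 never reaches <=3 within 15 steps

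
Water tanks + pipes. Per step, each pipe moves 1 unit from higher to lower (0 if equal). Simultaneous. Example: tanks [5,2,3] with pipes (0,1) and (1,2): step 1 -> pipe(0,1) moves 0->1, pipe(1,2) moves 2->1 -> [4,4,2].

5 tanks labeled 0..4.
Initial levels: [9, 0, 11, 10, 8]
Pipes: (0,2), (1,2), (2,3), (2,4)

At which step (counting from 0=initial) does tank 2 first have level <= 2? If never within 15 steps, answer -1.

Step 1: flows [2->0,2->1,2->3,2->4] -> levels [10 1 7 11 9]
Step 2: flows [0->2,2->1,3->2,4->2] -> levels [9 2 9 10 8]
Step 3: flows [0=2,2->1,3->2,2->4] -> levels [9 3 8 9 9]
Step 4: flows [0->2,2->1,3->2,4->2] -> levels [8 4 10 8 8]
Step 5: flows [2->0,2->1,2->3,2->4] -> levels [9 5 6 9 9]
Step 6: flows [0->2,2->1,3->2,4->2] -> levels [8 6 8 8 8]
Step 7: flows [0=2,2->1,2=3,2=4] -> levels [8 7 7 8 8]
Step 8: flows [0->2,1=2,3->2,4->2] -> levels [7 7 10 7 7]
Step 9: flows [2->0,2->1,2->3,2->4] -> levels [8 8 6 8 8]
Step 10: flows [0->2,1->2,3->2,4->2] -> levels [7 7 10 7 7]
  -> period-2 cycle (repeats step 8); tank 2 never drops to <=2
Tank 2 never reaches <=2 within 15 steps

Answer: -1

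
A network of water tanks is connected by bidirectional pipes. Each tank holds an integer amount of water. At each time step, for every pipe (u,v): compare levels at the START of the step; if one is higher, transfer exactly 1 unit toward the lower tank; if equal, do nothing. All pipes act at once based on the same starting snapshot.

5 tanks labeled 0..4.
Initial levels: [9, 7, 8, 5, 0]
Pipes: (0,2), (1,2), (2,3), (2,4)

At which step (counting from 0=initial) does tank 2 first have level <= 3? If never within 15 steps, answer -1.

Answer: 5

Derivation:
Step 1: flows [0->2,2->1,2->3,2->4] -> levels [8 8 6 6 1]
Step 2: flows [0->2,1->2,2=3,2->4] -> levels [7 7 7 6 2]
Step 3: flows [0=2,1=2,2->3,2->4] -> levels [7 7 5 7 3]
Step 4: flows [0->2,1->2,3->2,2->4] -> levels [6 6 7 6 4]
Step 5: flows [2->0,2->1,2->3,2->4] -> levels [7 7 3 7 5]
Tank 2 first reaches <=3 at step 5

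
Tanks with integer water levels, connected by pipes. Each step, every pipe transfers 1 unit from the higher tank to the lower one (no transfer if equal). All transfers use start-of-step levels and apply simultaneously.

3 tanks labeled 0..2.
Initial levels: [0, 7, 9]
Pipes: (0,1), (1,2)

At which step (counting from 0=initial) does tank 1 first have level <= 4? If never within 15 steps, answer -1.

Step 1: flows [1->0,2->1] -> levels [1 7 8]
Step 2: flows [1->0,2->1] -> levels [2 7 7]
Step 3: flows [1->0,1=2] -> levels [3 6 7]
Step 4: flows [1->0,2->1] -> levels [4 6 6]
Step 5: flows [1->0,1=2] -> levels [5 5 6]
Step 6: flows [0=1,2->1] -> levels [5 6 5]
Step 7: flows [1->0,1->2] -> levels [6 4 6]
Tank 1 first reaches <=4 at step 7

Answer: 7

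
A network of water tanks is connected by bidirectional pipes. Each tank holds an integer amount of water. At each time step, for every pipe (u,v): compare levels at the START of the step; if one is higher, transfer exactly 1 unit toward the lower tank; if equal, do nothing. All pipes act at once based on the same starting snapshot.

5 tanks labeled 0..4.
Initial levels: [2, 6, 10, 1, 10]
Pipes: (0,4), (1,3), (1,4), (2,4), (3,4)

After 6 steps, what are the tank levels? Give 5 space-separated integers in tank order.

Step 1: flows [4->0,1->3,4->1,2=4,4->3] -> levels [3 6 10 3 7]
Step 2: flows [4->0,1->3,4->1,2->4,4->3] -> levels [4 6 9 5 5]
Step 3: flows [4->0,1->3,1->4,2->4,3=4] -> levels [5 4 8 6 6]
Step 4: flows [4->0,3->1,4->1,2->4,3=4] -> levels [6 6 7 5 5]
Step 5: flows [0->4,1->3,1->4,2->4,3=4] -> levels [5 4 6 6 8]
Step 6: flows [4->0,3->1,4->1,4->2,4->3] -> levels [6 6 7 6 4]

Answer: 6 6 7 6 4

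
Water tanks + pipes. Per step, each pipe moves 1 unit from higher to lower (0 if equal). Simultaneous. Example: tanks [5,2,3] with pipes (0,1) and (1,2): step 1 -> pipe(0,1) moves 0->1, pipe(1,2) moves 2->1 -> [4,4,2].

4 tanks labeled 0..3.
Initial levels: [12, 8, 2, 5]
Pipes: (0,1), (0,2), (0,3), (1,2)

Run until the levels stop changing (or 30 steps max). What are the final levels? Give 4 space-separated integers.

Answer: 5 8 7 7

Derivation:
Step 1: flows [0->1,0->2,0->3,1->2] -> levels [9 8 4 6]
Step 2: flows [0->1,0->2,0->3,1->2] -> levels [6 8 6 7]
Step 3: flows [1->0,0=2,3->0,1->2] -> levels [8 6 7 6]
Step 4: flows [0->1,0->2,0->3,2->1] -> levels [5 8 7 7]
Step 5: flows [1->0,2->0,3->0,1->2] -> levels [8 6 7 6]
  -> period-2 cycle: step 5 state = step 3 state; never stabilizes
  -> state at step 30: (30-3) mod 2 = 1, same as step 4 -> [5 8 7 7]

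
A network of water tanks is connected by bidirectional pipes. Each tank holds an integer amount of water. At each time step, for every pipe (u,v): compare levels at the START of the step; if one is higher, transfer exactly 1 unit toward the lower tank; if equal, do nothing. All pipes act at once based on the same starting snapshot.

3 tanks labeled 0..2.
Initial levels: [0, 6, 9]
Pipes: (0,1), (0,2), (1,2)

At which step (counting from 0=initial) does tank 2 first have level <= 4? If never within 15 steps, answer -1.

Answer: -1

Derivation:
Step 1: flows [1->0,2->0,2->1] -> levels [2 6 7]
Step 2: flows [1->0,2->0,2->1] -> levels [4 6 5]
Step 3: flows [1->0,2->0,1->2] -> levels [6 4 5]
Step 4: flows [0->1,0->2,2->1] -> levels [4 6 5]
  -> period-2 cycle (repeats step 2); tank 2 never drops to <=4
Tank 2 never reaches <=4 within 15 steps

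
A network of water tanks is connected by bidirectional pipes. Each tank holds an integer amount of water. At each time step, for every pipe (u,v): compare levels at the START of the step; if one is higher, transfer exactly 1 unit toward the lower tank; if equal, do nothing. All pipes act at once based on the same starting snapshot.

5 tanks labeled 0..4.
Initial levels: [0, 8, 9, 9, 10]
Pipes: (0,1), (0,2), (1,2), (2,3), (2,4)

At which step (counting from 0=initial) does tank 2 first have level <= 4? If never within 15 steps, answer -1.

Step 1: flows [1->0,2->0,2->1,2=3,4->2] -> levels [2 8 8 9 9]
Step 2: flows [1->0,2->0,1=2,3->2,4->2] -> levels [4 7 9 8 8]
Step 3: flows [1->0,2->0,2->1,2->3,2->4] -> levels [6 7 5 9 9]
Step 4: flows [1->0,0->2,1->2,3->2,4->2] -> levels [6 5 9 8 8]
Step 5: flows [0->1,2->0,2->1,2->3,2->4] -> levels [6 7 5 9 9]
  -> period-2 cycle (repeats step 3); tank 2 never drops to <=4
Tank 2 never reaches <=4 within 15 steps

Answer: -1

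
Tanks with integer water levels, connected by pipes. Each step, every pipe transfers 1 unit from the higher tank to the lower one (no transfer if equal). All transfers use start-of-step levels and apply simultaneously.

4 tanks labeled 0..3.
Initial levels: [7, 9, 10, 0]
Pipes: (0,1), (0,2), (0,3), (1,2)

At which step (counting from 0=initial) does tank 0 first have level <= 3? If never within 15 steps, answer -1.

Step 1: flows [1->0,2->0,0->3,2->1] -> levels [8 9 8 1]
Step 2: flows [1->0,0=2,0->3,1->2] -> levels [8 7 9 2]
Step 3: flows [0->1,2->0,0->3,2->1] -> levels [7 9 7 3]
Step 4: flows [1->0,0=2,0->3,1->2] -> levels [7 7 8 4]
Step 5: flows [0=1,2->0,0->3,2->1] -> levels [7 8 6 5]
Step 6: flows [1->0,0->2,0->3,1->2] -> levels [6 6 8 6]
Step 7: flows [0=1,2->0,0=3,2->1] -> levels [7 7 6 6]
Step 8: flows [0=1,0->2,0->3,1->2] -> levels [5 6 8 7]
Step 9: flows [1->0,2->0,3->0,2->1] -> levels [8 6 6 6]
Step 10: flows [0->1,0->2,0->3,1=2] -> levels [5 7 7 7]
Step 11: flows [1->0,2->0,3->0,1=2] -> levels [8 6 6 6]
  -> period-2 cycle (repeats step 9); tank 0 never drops to <=3
Tank 0 never reaches <=3 within 15 steps

Answer: -1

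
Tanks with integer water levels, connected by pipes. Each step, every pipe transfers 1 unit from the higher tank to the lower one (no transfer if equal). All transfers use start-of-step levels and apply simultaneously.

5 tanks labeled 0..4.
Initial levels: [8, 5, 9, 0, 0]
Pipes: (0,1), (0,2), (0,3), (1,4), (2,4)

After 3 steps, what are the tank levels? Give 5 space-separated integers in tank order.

Answer: 5 4 4 3 6

Derivation:
Step 1: flows [0->1,2->0,0->3,1->4,2->4] -> levels [7 5 7 1 2]
Step 2: flows [0->1,0=2,0->3,1->4,2->4] -> levels [5 5 6 2 4]
Step 3: flows [0=1,2->0,0->3,1->4,2->4] -> levels [5 4 4 3 6]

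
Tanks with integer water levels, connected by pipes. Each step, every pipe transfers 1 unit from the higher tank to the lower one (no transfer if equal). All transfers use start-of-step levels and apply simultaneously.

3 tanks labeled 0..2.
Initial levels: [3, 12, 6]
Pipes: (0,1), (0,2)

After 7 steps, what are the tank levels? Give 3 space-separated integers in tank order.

Answer: 7 7 7

Derivation:
Step 1: flows [1->0,2->0] -> levels [5 11 5]
Step 2: flows [1->0,0=2] -> levels [6 10 5]
Step 3: flows [1->0,0->2] -> levels [6 9 6]
Step 4: flows [1->0,0=2] -> levels [7 8 6]
Step 5: flows [1->0,0->2] -> levels [7 7 7]
Step 6: flows [0=1,0=2] -> levels [7 7 7]
  -> stable; steps 7..7 unchanged -> [7 7 7]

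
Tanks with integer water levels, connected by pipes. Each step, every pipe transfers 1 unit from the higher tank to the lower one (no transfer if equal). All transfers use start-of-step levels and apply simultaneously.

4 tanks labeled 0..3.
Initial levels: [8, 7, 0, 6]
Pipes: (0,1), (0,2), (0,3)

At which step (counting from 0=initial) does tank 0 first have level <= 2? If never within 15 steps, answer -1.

Step 1: flows [0->1,0->2,0->3] -> levels [5 8 1 7]
Step 2: flows [1->0,0->2,3->0] -> levels [6 7 2 6]
Step 3: flows [1->0,0->2,0=3] -> levels [6 6 3 6]
Step 4: flows [0=1,0->2,0=3] -> levels [5 6 4 6]
Step 5: flows [1->0,0->2,3->0] -> levels [6 5 5 5]
Step 6: flows [0->1,0->2,0->3] -> levels [3 6 6 6]
Step 7: flows [1->0,2->0,3->0] -> levels [6 5 5 5]
  -> period-2 cycle (repeats step 5); tank 0 never drops to <=2
Tank 0 never reaches <=2 within 15 steps

Answer: -1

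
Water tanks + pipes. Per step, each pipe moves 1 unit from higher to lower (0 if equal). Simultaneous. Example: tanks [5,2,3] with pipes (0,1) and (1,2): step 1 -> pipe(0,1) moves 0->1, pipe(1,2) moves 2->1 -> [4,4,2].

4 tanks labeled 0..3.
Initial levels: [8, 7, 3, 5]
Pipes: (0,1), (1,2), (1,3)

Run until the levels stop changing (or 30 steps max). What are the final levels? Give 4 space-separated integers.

Step 1: flows [0->1,1->2,1->3] -> levels [7 6 4 6]
Step 2: flows [0->1,1->2,1=3] -> levels [6 6 5 6]
Step 3: flows [0=1,1->2,1=3] -> levels [6 5 6 6]
Step 4: flows [0->1,2->1,3->1] -> levels [5 8 5 5]
Step 5: flows [1->0,1->2,1->3] -> levels [6 5 6 6]
  -> period-2 cycle: step 5 state = step 3 state; never stabilizes
  -> state at step 30: (30-3) mod 2 = 1, same as step 4 -> [5 8 5 5]

Answer: 5 8 5 5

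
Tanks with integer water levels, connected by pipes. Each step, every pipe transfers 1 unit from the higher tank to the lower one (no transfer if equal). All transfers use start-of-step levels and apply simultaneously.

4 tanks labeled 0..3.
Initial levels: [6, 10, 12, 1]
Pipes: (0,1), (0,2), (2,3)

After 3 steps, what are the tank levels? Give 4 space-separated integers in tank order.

Step 1: flows [1->0,2->0,2->3] -> levels [8 9 10 2]
Step 2: flows [1->0,2->0,2->3] -> levels [10 8 8 3]
Step 3: flows [0->1,0->2,2->3] -> levels [8 9 8 4]

Answer: 8 9 8 4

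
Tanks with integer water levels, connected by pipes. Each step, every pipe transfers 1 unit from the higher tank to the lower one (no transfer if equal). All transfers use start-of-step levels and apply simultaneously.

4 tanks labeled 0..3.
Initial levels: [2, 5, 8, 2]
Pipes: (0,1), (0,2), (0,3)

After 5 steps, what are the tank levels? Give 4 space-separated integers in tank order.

Answer: 2 5 5 5

Derivation:
Step 1: flows [1->0,2->0,0=3] -> levels [4 4 7 2]
Step 2: flows [0=1,2->0,0->3] -> levels [4 4 6 3]
Step 3: flows [0=1,2->0,0->3] -> levels [4 4 5 4]
Step 4: flows [0=1,2->0,0=3] -> levels [5 4 4 4]
Step 5: flows [0->1,0->2,0->3] -> levels [2 5 5 5]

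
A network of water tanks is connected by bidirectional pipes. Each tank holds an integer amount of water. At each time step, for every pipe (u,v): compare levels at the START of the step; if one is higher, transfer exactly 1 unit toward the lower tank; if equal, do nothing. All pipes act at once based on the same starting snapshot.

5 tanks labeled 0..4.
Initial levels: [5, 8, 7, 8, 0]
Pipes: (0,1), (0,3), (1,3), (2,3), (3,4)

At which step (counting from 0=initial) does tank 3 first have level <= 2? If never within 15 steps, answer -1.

Step 1: flows [1->0,3->0,1=3,3->2,3->4] -> levels [7 7 8 5 1]
Step 2: flows [0=1,0->3,1->3,2->3,3->4] -> levels [6 6 7 7 2]
Step 3: flows [0=1,3->0,3->1,2=3,3->4] -> levels [7 7 7 4 3]
Step 4: flows [0=1,0->3,1->3,2->3,3->4] -> levels [6 6 6 6 4]
Step 5: flows [0=1,0=3,1=3,2=3,3->4] -> levels [6 6 6 5 5]
Step 6: flows [0=1,0->3,1->3,2->3,3=4] -> levels [5 5 5 8 5]
Step 7: flows [0=1,3->0,3->1,3->2,3->4] -> levels [6 6 6 4 6]
Step 8: flows [0=1,0->3,1->3,2->3,4->3] -> levels [5 5 5 8 5]
  -> period-2 cycle (repeats step 6); tank 3 never drops to <=2
Tank 3 never reaches <=2 within 15 steps

Answer: -1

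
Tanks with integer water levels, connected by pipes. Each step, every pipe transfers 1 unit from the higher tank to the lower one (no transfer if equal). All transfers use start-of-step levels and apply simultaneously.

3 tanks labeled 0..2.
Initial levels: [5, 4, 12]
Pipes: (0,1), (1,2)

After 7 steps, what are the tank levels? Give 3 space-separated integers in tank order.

Answer: 7 7 7

Derivation:
Step 1: flows [0->1,2->1] -> levels [4 6 11]
Step 2: flows [1->0,2->1] -> levels [5 6 10]
Step 3: flows [1->0,2->1] -> levels [6 6 9]
Step 4: flows [0=1,2->1] -> levels [6 7 8]
Step 5: flows [1->0,2->1] -> levels [7 7 7]
Step 6: flows [0=1,1=2] -> levels [7 7 7]
  -> stable; steps 7..7 unchanged -> [7 7 7]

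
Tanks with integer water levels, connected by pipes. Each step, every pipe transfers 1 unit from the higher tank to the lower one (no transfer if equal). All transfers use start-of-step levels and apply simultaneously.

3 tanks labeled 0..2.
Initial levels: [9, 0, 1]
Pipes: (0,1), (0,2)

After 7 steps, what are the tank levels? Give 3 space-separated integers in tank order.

Answer: 2 4 4

Derivation:
Step 1: flows [0->1,0->2] -> levels [7 1 2]
Step 2: flows [0->1,0->2] -> levels [5 2 3]
Step 3: flows [0->1,0->2] -> levels [3 3 4]
Step 4: flows [0=1,2->0] -> levels [4 3 3]
Step 5: flows [0->1,0->2] -> levels [2 4 4]
Step 6: flows [1->0,2->0] -> levels [4 3 3]
  -> period-2 cycle: step 6 state = step 4 state
  -> state at step 7: (7-4) mod 2 = 1, same as step 5 -> [2 4 4]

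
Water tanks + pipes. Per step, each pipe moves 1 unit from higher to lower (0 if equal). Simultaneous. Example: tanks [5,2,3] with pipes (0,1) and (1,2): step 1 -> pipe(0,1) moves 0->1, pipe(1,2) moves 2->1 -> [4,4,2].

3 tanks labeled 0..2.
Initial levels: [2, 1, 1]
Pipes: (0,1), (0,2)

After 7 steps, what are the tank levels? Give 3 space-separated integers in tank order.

Step 1: flows [0->1,0->2] -> levels [0 2 2]
Step 2: flows [1->0,2->0] -> levels [2 1 1]
  -> period-2 cycle: step 2 state = step 0 state
  -> state at step 7: (7-0) mod 2 = 1, same as step 1 -> [0 2 2]

Answer: 0 2 2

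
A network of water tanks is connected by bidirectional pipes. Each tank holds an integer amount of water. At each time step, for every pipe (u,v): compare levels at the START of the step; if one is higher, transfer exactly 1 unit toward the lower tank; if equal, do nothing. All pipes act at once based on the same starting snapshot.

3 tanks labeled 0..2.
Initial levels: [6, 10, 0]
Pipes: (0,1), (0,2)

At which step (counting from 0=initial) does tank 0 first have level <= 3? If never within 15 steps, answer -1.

Answer: -1

Derivation:
Step 1: flows [1->0,0->2] -> levels [6 9 1]
Step 2: flows [1->0,0->2] -> levels [6 8 2]
Step 3: flows [1->0,0->2] -> levels [6 7 3]
Step 4: flows [1->0,0->2] -> levels [6 6 4]
Step 5: flows [0=1,0->2] -> levels [5 6 5]
Step 6: flows [1->0,0=2] -> levels [6 5 5]
Step 7: flows [0->1,0->2] -> levels [4 6 6]
Step 8: flows [1->0,2->0] -> levels [6 5 5]
  -> period-2 cycle (repeats step 6); tank 0 never drops to <=3
Tank 0 never reaches <=3 within 15 steps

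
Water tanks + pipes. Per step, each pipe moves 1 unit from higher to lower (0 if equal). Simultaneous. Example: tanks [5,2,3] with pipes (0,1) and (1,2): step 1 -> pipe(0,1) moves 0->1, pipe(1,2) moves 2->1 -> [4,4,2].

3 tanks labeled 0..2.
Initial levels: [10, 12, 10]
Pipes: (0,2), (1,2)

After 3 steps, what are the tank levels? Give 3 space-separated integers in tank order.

Answer: 10 10 12

Derivation:
Step 1: flows [0=2,1->2] -> levels [10 11 11]
Step 2: flows [2->0,1=2] -> levels [11 11 10]
Step 3: flows [0->2,1->2] -> levels [10 10 12]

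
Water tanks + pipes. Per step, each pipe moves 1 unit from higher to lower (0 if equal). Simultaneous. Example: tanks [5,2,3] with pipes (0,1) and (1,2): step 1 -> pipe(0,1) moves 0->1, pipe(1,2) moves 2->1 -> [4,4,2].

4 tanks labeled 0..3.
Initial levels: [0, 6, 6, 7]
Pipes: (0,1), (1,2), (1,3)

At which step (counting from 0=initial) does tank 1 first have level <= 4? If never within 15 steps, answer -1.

Answer: 4

Derivation:
Step 1: flows [1->0,1=2,3->1] -> levels [1 6 6 6]
Step 2: flows [1->0,1=2,1=3] -> levels [2 5 6 6]
Step 3: flows [1->0,2->1,3->1] -> levels [3 6 5 5]
Step 4: flows [1->0,1->2,1->3] -> levels [4 3 6 6]
Tank 1 first reaches <=4 at step 4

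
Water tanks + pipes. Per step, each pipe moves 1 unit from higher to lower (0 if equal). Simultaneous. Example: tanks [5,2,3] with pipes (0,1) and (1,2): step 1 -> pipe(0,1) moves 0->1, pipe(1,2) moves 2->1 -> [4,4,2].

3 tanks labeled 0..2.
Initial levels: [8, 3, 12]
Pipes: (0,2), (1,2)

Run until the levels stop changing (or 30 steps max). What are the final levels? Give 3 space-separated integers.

Answer: 7 7 9

Derivation:
Step 1: flows [2->0,2->1] -> levels [9 4 10]
Step 2: flows [2->0,2->1] -> levels [10 5 8]
Step 3: flows [0->2,2->1] -> levels [9 6 8]
Step 4: flows [0->2,2->1] -> levels [8 7 8]
Step 5: flows [0=2,2->1] -> levels [8 8 7]
Step 6: flows [0->2,1->2] -> levels [7 7 9]
Step 7: flows [2->0,2->1] -> levels [8 8 7]
  -> period-2 cycle: step 7 state = step 5 state; never stabilizes
  -> state at step 30: (30-5) mod 2 = 1, same as step 6 -> [7 7 9]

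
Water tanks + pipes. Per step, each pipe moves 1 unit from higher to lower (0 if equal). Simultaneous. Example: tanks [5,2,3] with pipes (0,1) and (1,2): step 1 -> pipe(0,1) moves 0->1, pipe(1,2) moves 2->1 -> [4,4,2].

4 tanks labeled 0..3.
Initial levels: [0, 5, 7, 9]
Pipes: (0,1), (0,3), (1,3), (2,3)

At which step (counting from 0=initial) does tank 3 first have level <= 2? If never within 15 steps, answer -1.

Step 1: flows [1->0,3->0,3->1,3->2] -> levels [2 5 8 6]
Step 2: flows [1->0,3->0,3->1,2->3] -> levels [4 5 7 5]
Step 3: flows [1->0,3->0,1=3,2->3] -> levels [6 4 6 5]
Step 4: flows [0->1,0->3,3->1,2->3] -> levels [4 6 5 6]
Step 5: flows [1->0,3->0,1=3,3->2] -> levels [6 5 6 4]
Step 6: flows [0->1,0->3,1->3,2->3] -> levels [4 5 5 7]
Step 7: flows [1->0,3->0,3->1,3->2] -> levels [6 5 6 4]
  -> period-2 cycle (repeats step 5); tank 3 never drops to <=2
Tank 3 never reaches <=2 within 15 steps

Answer: -1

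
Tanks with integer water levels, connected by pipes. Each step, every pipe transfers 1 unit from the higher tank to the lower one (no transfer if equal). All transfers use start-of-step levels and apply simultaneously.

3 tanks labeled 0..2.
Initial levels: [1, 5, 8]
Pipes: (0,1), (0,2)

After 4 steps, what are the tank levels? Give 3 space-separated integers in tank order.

Answer: 4 5 5

Derivation:
Step 1: flows [1->0,2->0] -> levels [3 4 7]
Step 2: flows [1->0,2->0] -> levels [5 3 6]
Step 3: flows [0->1,2->0] -> levels [5 4 5]
Step 4: flows [0->1,0=2] -> levels [4 5 5]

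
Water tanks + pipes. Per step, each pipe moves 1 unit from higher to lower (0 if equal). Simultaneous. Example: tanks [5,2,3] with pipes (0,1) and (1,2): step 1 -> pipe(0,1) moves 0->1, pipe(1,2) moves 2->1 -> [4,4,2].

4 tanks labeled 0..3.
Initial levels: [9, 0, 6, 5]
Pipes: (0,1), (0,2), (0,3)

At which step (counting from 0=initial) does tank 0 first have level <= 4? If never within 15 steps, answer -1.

Step 1: flows [0->1,0->2,0->3] -> levels [6 1 7 6]
Step 2: flows [0->1,2->0,0=3] -> levels [6 2 6 6]
Step 3: flows [0->1,0=2,0=3] -> levels [5 3 6 6]
Step 4: flows [0->1,2->0,3->0] -> levels [6 4 5 5]
Step 5: flows [0->1,0->2,0->3] -> levels [3 5 6 6]
Tank 0 first reaches <=4 at step 5

Answer: 5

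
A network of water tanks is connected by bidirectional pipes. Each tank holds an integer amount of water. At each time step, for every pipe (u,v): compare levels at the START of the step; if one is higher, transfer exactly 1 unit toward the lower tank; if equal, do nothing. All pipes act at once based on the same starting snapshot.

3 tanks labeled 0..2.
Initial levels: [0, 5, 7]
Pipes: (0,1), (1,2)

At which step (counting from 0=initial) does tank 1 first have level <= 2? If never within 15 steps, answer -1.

Step 1: flows [1->0,2->1] -> levels [1 5 6]
Step 2: flows [1->0,2->1] -> levels [2 5 5]
Step 3: flows [1->0,1=2] -> levels [3 4 5]
Step 4: flows [1->0,2->1] -> levels [4 4 4]
Step 5: flows [0=1,1=2] -> levels [4 4 4]
  -> stable; tank 1 stays at 4 > 2
Tank 1 never reaches <=2 within 15 steps

Answer: -1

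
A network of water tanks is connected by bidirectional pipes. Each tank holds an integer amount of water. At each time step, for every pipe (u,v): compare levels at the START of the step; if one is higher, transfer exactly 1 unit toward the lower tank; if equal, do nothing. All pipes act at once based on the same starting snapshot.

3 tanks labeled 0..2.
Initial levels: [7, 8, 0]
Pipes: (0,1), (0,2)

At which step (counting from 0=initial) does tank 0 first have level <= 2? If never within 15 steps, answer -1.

Answer: -1

Derivation:
Step 1: flows [1->0,0->2] -> levels [7 7 1]
Step 2: flows [0=1,0->2] -> levels [6 7 2]
Step 3: flows [1->0,0->2] -> levels [6 6 3]
Step 4: flows [0=1,0->2] -> levels [5 6 4]
Step 5: flows [1->0,0->2] -> levels [5 5 5]
Step 6: flows [0=1,0=2] -> levels [5 5 5]
  -> stable; tank 0 stays at 5 > 2
Tank 0 never reaches <=2 within 15 steps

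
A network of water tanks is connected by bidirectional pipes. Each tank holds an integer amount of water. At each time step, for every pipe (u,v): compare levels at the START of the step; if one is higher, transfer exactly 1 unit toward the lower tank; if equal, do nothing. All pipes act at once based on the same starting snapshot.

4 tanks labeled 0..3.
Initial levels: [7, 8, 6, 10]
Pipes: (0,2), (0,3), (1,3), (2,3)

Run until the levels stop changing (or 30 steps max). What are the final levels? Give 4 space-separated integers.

Answer: 7 8 7 9

Derivation:
Step 1: flows [0->2,3->0,3->1,3->2] -> levels [7 9 8 7]
Step 2: flows [2->0,0=3,1->3,2->3] -> levels [8 8 6 9]
Step 3: flows [0->2,3->0,3->1,3->2] -> levels [8 9 8 6]
Step 4: flows [0=2,0->3,1->3,2->3] -> levels [7 8 7 9]
Step 5: flows [0=2,3->0,3->1,3->2] -> levels [8 9 8 6]
  -> period-2 cycle: step 5 state = step 3 state; never stabilizes
  -> state at step 30: (30-3) mod 2 = 1, same as step 4 -> [7 8 7 9]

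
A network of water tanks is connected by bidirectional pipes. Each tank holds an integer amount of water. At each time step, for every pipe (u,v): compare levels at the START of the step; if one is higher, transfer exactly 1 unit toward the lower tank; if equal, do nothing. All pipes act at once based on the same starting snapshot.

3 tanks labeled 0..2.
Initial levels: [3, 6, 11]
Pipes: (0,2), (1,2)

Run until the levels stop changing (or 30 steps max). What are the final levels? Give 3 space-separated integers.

Step 1: flows [2->0,2->1] -> levels [4 7 9]
Step 2: flows [2->0,2->1] -> levels [5 8 7]
Step 3: flows [2->0,1->2] -> levels [6 7 7]
Step 4: flows [2->0,1=2] -> levels [7 7 6]
Step 5: flows [0->2,1->2] -> levels [6 6 8]
Step 6: flows [2->0,2->1] -> levels [7 7 6]
  -> period-2 cycle: step 6 state = step 4 state; never stabilizes
  -> state at step 30: (30-4) mod 2 = 0, same as step 4 -> [7 7 6]

Answer: 7 7 6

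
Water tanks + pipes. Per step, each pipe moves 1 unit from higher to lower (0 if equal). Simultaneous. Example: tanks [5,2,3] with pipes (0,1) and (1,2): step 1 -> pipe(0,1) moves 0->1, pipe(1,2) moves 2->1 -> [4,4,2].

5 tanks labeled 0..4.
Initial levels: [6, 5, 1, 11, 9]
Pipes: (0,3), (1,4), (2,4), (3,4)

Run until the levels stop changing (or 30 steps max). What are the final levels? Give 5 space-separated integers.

Step 1: flows [3->0,4->1,4->2,3->4] -> levels [7 6 2 9 8]
Step 2: flows [3->0,4->1,4->2,3->4] -> levels [8 7 3 7 7]
Step 3: flows [0->3,1=4,4->2,3=4] -> levels [7 7 4 8 6]
Step 4: flows [3->0,1->4,4->2,3->4] -> levels [8 6 5 6 7]
Step 5: flows [0->3,4->1,4->2,4->3] -> levels [7 7 6 8 4]
Step 6: flows [3->0,1->4,2->4,3->4] -> levels [8 6 5 6 7]
  -> period-2 cycle: step 6 state = step 4 state; never stabilizes
  -> state at step 30: (30-4) mod 2 = 0, same as step 4 -> [8 6 5 6 7]

Answer: 8 6 5 6 7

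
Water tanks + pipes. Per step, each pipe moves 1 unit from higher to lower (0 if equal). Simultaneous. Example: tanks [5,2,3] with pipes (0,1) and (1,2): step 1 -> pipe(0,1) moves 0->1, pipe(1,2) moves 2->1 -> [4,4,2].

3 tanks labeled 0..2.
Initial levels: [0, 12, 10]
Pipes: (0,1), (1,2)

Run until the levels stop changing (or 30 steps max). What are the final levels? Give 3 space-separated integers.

Answer: 7 8 7

Derivation:
Step 1: flows [1->0,1->2] -> levels [1 10 11]
Step 2: flows [1->0,2->1] -> levels [2 10 10]
Step 3: flows [1->0,1=2] -> levels [3 9 10]
Step 4: flows [1->0,2->1] -> levels [4 9 9]
Step 5: flows [1->0,1=2] -> levels [5 8 9]
Step 6: flows [1->0,2->1] -> levels [6 8 8]
Step 7: flows [1->0,1=2] -> levels [7 7 8]
Step 8: flows [0=1,2->1] -> levels [7 8 7]
Step 9: flows [1->0,1->2] -> levels [8 6 8]
Step 10: flows [0->1,2->1] -> levels [7 8 7]
  -> period-2 cycle: step 10 state = step 8 state; never stabilizes
  -> state at step 30: (30-8) mod 2 = 0, same as step 8 -> [7 8 7]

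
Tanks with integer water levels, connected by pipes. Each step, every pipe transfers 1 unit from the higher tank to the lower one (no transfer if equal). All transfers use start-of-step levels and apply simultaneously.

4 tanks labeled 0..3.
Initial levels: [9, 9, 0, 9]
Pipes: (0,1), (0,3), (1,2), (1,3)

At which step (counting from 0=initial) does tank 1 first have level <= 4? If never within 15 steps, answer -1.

Step 1: flows [0=1,0=3,1->2,1=3] -> levels [9 8 1 9]
Step 2: flows [0->1,0=3,1->2,3->1] -> levels [8 9 2 8]
Step 3: flows [1->0,0=3,1->2,1->3] -> levels [9 6 3 9]
Step 4: flows [0->1,0=3,1->2,3->1] -> levels [8 7 4 8]
Step 5: flows [0->1,0=3,1->2,3->1] -> levels [7 8 5 7]
Step 6: flows [1->0,0=3,1->2,1->3] -> levels [8 5 6 8]
Step 7: flows [0->1,0=3,2->1,3->1] -> levels [7 8 5 7]
  -> period-2 cycle (repeats step 5); tank 1 never drops to <=4
Tank 1 never reaches <=4 within 15 steps

Answer: -1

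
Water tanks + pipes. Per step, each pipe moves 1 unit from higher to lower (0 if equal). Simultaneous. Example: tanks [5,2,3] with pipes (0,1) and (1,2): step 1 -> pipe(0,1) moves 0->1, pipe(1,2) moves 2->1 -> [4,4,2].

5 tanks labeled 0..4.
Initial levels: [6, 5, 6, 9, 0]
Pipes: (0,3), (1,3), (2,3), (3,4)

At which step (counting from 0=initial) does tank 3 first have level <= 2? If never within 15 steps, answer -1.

Answer: -1

Derivation:
Step 1: flows [3->0,3->1,3->2,3->4] -> levels [7 6 7 5 1]
Step 2: flows [0->3,1->3,2->3,3->4] -> levels [6 5 6 7 2]
Step 3: flows [3->0,3->1,3->2,3->4] -> levels [7 6 7 3 3]
Step 4: flows [0->3,1->3,2->3,3=4] -> levels [6 5 6 6 3]
Step 5: flows [0=3,3->1,2=3,3->4] -> levels [6 6 6 4 4]
Step 6: flows [0->3,1->3,2->3,3=4] -> levels [5 5 5 7 4]
Step 7: flows [3->0,3->1,3->2,3->4] -> levels [6 6 6 3 5]
Step 8: flows [0->3,1->3,2->3,4->3] -> levels [5 5 5 7 4]
  -> period-2 cycle (repeats step 6); tank 3 never drops to <=2
Tank 3 never reaches <=2 within 15 steps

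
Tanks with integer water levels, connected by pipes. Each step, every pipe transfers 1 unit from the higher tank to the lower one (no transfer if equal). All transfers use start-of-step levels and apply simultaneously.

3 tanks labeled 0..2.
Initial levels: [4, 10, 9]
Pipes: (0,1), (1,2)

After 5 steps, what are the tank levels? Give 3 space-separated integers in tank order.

Answer: 7 9 7

Derivation:
Step 1: flows [1->0,1->2] -> levels [5 8 10]
Step 2: flows [1->0,2->1] -> levels [6 8 9]
Step 3: flows [1->0,2->1] -> levels [7 8 8]
Step 4: flows [1->0,1=2] -> levels [8 7 8]
Step 5: flows [0->1,2->1] -> levels [7 9 7]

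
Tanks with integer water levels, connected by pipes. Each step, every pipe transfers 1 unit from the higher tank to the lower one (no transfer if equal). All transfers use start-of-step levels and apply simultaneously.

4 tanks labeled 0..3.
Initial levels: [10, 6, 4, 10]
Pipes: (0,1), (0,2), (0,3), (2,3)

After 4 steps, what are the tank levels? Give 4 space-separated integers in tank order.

Answer: 6 8 8 8

Derivation:
Step 1: flows [0->1,0->2,0=3,3->2] -> levels [8 7 6 9]
Step 2: flows [0->1,0->2,3->0,3->2] -> levels [7 8 8 7]
Step 3: flows [1->0,2->0,0=3,2->3] -> levels [9 7 6 8]
Step 4: flows [0->1,0->2,0->3,3->2] -> levels [6 8 8 8]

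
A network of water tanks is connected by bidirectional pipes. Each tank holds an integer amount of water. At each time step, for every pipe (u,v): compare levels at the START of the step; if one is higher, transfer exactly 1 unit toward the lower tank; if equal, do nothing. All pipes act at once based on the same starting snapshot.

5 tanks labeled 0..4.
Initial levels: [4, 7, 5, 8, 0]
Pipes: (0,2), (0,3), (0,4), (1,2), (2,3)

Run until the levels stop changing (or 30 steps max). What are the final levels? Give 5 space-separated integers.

Step 1: flows [2->0,3->0,0->4,1->2,3->2] -> levels [5 6 6 6 1]
Step 2: flows [2->0,3->0,0->4,1=2,2=3] -> levels [6 6 5 5 2]
Step 3: flows [0->2,0->3,0->4,1->2,2=3] -> levels [3 5 7 6 3]
Step 4: flows [2->0,3->0,0=4,2->1,2->3] -> levels [5 6 4 6 3]
Step 5: flows [0->2,3->0,0->4,1->2,3->2] -> levels [4 5 7 4 4]
Step 6: flows [2->0,0=3,0=4,2->1,2->3] -> levels [5 6 4 5 4]
Step 7: flows [0->2,0=3,0->4,1->2,3->2] -> levels [3 5 7 4 5]
Step 8: flows [2->0,3->0,4->0,2->1,2->3] -> levels [6 6 4 4 4]
Step 9: flows [0->2,0->3,0->4,1->2,2=3] -> levels [3 5 6 5 5]
Step 10: flows [2->0,3->0,4->0,2->1,2->3] -> levels [6 6 3 5 4]
Step 11: flows [0->2,0->3,0->4,1->2,3->2] -> levels [3 5 6 5 5]
  -> period-2 cycle: step 11 state = step 9 state; never stabilizes
  -> state at step 30: (30-9) mod 2 = 1, same as step 10 -> [6 6 3 5 4]

Answer: 6 6 3 5 4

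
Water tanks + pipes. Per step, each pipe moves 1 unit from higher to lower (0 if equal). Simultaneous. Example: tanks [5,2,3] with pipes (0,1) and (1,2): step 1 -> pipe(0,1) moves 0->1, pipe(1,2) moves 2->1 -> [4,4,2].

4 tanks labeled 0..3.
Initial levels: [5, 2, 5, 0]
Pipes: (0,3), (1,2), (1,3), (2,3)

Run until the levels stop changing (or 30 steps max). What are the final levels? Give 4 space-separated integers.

Step 1: flows [0->3,2->1,1->3,2->3] -> levels [4 2 3 3]
Step 2: flows [0->3,2->1,3->1,2=3] -> levels [3 4 2 3]
Step 3: flows [0=3,1->2,1->3,3->2] -> levels [3 2 4 3]
Step 4: flows [0=3,2->1,3->1,2->3] -> levels [3 4 2 3]
  -> period-2 cycle: step 4 state = step 2 state; never stabilizes
  -> state at step 30: (30-2) mod 2 = 0, same as step 2 -> [3 4 2 3]

Answer: 3 4 2 3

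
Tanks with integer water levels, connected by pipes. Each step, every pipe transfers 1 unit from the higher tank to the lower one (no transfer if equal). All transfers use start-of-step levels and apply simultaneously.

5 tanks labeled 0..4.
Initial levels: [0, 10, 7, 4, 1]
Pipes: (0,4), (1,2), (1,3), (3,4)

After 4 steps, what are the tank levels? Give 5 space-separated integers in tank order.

Answer: 2 6 7 4 3

Derivation:
Step 1: flows [4->0,1->2,1->3,3->4] -> levels [1 8 8 4 1]
Step 2: flows [0=4,1=2,1->3,3->4] -> levels [1 7 8 4 2]
Step 3: flows [4->0,2->1,1->3,3->4] -> levels [2 7 7 4 2]
Step 4: flows [0=4,1=2,1->3,3->4] -> levels [2 6 7 4 3]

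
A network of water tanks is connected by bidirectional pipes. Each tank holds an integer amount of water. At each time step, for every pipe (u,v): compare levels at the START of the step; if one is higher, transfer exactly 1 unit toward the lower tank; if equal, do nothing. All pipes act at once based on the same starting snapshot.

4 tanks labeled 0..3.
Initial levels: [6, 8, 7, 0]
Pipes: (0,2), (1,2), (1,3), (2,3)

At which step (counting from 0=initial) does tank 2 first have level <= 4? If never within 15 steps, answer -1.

Answer: 3

Derivation:
Step 1: flows [2->0,1->2,1->3,2->3] -> levels [7 6 6 2]
Step 2: flows [0->2,1=2,1->3,2->3] -> levels [6 5 6 4]
Step 3: flows [0=2,2->1,1->3,2->3] -> levels [6 5 4 6]
Tank 2 first reaches <=4 at step 3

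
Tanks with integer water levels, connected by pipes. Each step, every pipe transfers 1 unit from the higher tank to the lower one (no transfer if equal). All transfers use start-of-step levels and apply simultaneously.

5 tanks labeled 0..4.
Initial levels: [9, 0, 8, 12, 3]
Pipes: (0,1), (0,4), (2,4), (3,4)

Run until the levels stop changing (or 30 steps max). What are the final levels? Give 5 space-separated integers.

Step 1: flows [0->1,0->4,2->4,3->4] -> levels [7 1 7 11 6]
Step 2: flows [0->1,0->4,2->4,3->4] -> levels [5 2 6 10 9]
Step 3: flows [0->1,4->0,4->2,3->4] -> levels [5 3 7 9 8]
Step 4: flows [0->1,4->0,4->2,3->4] -> levels [5 4 8 8 7]
Step 5: flows [0->1,4->0,2->4,3->4] -> levels [5 5 7 7 8]
Step 6: flows [0=1,4->0,4->2,4->3] -> levels [6 5 8 8 5]
Step 7: flows [0->1,0->4,2->4,3->4] -> levels [4 6 7 7 8]
Step 8: flows [1->0,4->0,4->2,4->3] -> levels [6 5 8 8 5]
  -> period-2 cycle: step 8 state = step 6 state; never stabilizes
  -> state at step 30: (30-6) mod 2 = 0, same as step 6 -> [6 5 8 8 5]

Answer: 6 5 8 8 5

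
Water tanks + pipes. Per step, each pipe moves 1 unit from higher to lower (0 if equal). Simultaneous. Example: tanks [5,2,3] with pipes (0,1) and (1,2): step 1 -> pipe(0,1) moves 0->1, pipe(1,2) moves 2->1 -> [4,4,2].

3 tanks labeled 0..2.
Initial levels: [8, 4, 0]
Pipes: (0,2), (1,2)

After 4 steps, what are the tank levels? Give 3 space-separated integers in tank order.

Answer: 4 4 4

Derivation:
Step 1: flows [0->2,1->2] -> levels [7 3 2]
Step 2: flows [0->2,1->2] -> levels [6 2 4]
Step 3: flows [0->2,2->1] -> levels [5 3 4]
Step 4: flows [0->2,2->1] -> levels [4 4 4]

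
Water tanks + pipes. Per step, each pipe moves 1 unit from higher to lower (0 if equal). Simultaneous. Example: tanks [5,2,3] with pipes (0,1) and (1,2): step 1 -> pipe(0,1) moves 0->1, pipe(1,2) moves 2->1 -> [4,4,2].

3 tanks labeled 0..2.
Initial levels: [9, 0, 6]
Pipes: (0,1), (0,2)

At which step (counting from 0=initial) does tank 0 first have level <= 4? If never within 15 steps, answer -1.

Step 1: flows [0->1,0->2] -> levels [7 1 7]
Step 2: flows [0->1,0=2] -> levels [6 2 7]
Step 3: flows [0->1,2->0] -> levels [6 3 6]
Step 4: flows [0->1,0=2] -> levels [5 4 6]
Step 5: flows [0->1,2->0] -> levels [5 5 5]
Step 6: flows [0=1,0=2] -> levels [5 5 5]
  -> stable; tank 0 stays at 5 > 4
Tank 0 never reaches <=4 within 15 steps

Answer: -1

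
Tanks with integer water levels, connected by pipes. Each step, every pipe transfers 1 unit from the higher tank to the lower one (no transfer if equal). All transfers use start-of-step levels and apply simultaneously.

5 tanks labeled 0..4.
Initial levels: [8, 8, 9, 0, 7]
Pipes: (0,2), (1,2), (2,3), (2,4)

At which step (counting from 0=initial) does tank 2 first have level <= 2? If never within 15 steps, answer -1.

Answer: -1

Derivation:
Step 1: flows [2->0,2->1,2->3,2->4] -> levels [9 9 5 1 8]
Step 2: flows [0->2,1->2,2->3,4->2] -> levels [8 8 7 2 7]
Step 3: flows [0->2,1->2,2->3,2=4] -> levels [7 7 8 3 7]
Step 4: flows [2->0,2->1,2->3,2->4] -> levels [8 8 4 4 8]
Step 5: flows [0->2,1->2,2=3,4->2] -> levels [7 7 7 4 7]
Step 6: flows [0=2,1=2,2->3,2=4] -> levels [7 7 6 5 7]
Step 7: flows [0->2,1->2,2->3,4->2] -> levels [6 6 8 6 6]
Step 8: flows [2->0,2->1,2->3,2->4] -> levels [7 7 4 7 7]
Step 9: flows [0->2,1->2,3->2,4->2] -> levels [6 6 8 6 6]
  -> period-2 cycle (repeats step 7); tank 2 never drops to <=2
Tank 2 never reaches <=2 within 15 steps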